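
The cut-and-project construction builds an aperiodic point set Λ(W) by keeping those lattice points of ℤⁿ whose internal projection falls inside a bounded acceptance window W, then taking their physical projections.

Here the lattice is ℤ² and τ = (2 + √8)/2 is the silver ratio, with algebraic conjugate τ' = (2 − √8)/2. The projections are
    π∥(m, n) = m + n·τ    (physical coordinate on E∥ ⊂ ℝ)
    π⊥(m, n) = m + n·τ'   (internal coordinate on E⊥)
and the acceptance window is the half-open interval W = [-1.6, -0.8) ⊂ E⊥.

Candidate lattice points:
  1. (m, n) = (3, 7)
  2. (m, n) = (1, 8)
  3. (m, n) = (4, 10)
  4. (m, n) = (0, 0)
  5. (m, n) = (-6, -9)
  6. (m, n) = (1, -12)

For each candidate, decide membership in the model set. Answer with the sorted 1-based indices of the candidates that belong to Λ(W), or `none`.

none

τ' = (2−√8)/2 ≈ -0.4142.
candidate 1: (m,n)=(3,7) → π∥ = 3+7·τ ≈ 19.8995, π⊥ = 3+7·τ' ≈ 0.1005 ∉ [-1.6, -0.8) ⇒ out
candidate 2: (m,n)=(1,8) → π∥ = 1+8·τ ≈ 20.3137, π⊥ = 1+8·τ' ≈ -2.3137 ∉ [-1.6, -0.8) ⇒ out
candidate 3: (m,n)=(4,10) → π∥ = 4+10·τ ≈ 28.1421, π⊥ = 4+10·τ' ≈ -0.1421 ∉ [-1.6, -0.8) ⇒ out
candidate 4: (m,n)=(0,0) → π∥ = 0+0·τ ≈ 0.0000, π⊥ = 0+0·τ' ≈ 0.0000 ∉ [-1.6, -0.8) ⇒ out
candidate 5: (m,n)=(-6,-9) → π∥ = -6-9·τ ≈ -27.7279, π⊥ = -6-9·τ' ≈ -2.2721 ∉ [-1.6, -0.8) ⇒ out
candidate 6: (m,n)=(1,-12) → π∥ = 1-12·τ ≈ -27.9706, π⊥ = 1-12·τ' ≈ 5.9706 ∉ [-1.6, -0.8) ⇒ out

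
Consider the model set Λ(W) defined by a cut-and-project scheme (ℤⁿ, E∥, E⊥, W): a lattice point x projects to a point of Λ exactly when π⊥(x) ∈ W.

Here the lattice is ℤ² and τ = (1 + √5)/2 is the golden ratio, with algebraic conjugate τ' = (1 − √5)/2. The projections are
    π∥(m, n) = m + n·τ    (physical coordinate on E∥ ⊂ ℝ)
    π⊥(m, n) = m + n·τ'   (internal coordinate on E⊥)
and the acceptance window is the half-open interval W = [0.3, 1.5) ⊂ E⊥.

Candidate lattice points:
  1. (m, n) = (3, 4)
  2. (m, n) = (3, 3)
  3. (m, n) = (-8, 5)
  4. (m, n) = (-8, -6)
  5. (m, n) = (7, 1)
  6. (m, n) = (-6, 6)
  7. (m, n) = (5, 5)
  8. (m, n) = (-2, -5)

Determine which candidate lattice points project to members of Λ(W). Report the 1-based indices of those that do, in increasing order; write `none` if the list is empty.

1, 2, 8

τ' = (1−√5)/2 ≈ -0.6180.
candidate 1: (m,n)=(3,4) → π∥ = 3+4·τ ≈ 9.4721, π⊥ = 3+4·τ' ≈ 0.5279 ∈ [0.3, 1.5) ⇒ IN Λ
candidate 2: (m,n)=(3,3) → π∥ = 3+3·τ ≈ 7.8541, π⊥ = 3+3·τ' ≈ 1.1459 ∈ [0.3, 1.5) ⇒ IN Λ
candidate 3: (m,n)=(-8,5) → π∥ = -8+5·τ ≈ 0.0902, π⊥ = -8+5·τ' ≈ -11.0902 ∉ [0.3, 1.5) ⇒ out
candidate 4: (m,n)=(-8,-6) → π∥ = -8-6·τ ≈ -17.7082, π⊥ = -8-6·τ' ≈ -4.2918 ∉ [0.3, 1.5) ⇒ out
candidate 5: (m,n)=(7,1) → π∥ = 7+1·τ ≈ 8.6180, π⊥ = 7+1·τ' ≈ 6.3820 ∉ [0.3, 1.5) ⇒ out
candidate 6: (m,n)=(-6,6) → π∥ = -6+6·τ ≈ 3.7082, π⊥ = -6+6·τ' ≈ -9.7082 ∉ [0.3, 1.5) ⇒ out
candidate 7: (m,n)=(5,5) → π∥ = 5+5·τ ≈ 13.0902, π⊥ = 5+5·τ' ≈ 1.9098 ∉ [0.3, 1.5) ⇒ out
candidate 8: (m,n)=(-2,-5) → π∥ = -2-5·τ ≈ -10.0902, π⊥ = -2-5·τ' ≈ 1.0902 ∈ [0.3, 1.5) ⇒ IN Λ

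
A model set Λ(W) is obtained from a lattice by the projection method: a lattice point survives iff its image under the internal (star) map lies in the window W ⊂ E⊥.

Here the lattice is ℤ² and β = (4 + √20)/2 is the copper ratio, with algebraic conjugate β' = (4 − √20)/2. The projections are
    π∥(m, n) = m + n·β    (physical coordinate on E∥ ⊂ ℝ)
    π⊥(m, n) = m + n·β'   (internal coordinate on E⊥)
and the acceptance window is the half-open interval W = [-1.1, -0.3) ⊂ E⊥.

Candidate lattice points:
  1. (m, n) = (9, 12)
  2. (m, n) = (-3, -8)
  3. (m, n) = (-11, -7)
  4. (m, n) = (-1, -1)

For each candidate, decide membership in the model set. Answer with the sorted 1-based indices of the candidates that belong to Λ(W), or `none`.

4

Compute β' = (4−√20)/2 = -0.23607, so π⊥(m,n) = m -0.23607·n.
[1] lift (9,12): star map gives 6.16718; window check -1.1 ≤ 6.16718 < -0.3 is false → out
[2] lift (-3,-8): star map gives -1.11146; window check -1.1 ≤ -1.11146 < -0.3 is false → out
[3] lift (-11,-7): star map gives -9.34752; window check -1.1 ≤ -9.34752 < -0.3 is false → out
[4] lift (-1,-1): star map gives -0.76393; window check -1.1 ≤ -0.76393 < -0.3 is true → IN Λ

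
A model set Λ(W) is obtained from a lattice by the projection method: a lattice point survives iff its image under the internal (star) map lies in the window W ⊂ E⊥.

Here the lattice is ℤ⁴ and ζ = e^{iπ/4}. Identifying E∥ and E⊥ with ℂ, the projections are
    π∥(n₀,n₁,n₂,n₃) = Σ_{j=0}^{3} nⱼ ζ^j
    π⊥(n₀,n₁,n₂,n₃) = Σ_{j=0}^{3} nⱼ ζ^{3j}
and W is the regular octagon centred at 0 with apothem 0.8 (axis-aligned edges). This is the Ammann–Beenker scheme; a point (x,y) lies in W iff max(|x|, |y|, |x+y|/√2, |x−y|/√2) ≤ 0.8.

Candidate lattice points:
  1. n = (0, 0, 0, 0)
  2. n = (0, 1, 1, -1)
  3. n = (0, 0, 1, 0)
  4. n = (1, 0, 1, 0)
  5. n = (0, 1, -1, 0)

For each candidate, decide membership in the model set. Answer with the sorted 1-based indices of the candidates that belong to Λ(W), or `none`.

With ζ = e^{iπ/4} the internal vectors are ζ^0,ζ^3,ζ^6,ζ^9.
#1 (0, 0, 0, 0): internal (0.0000, 0.0000); octagon support 0.0000 vs apothem 0.8 → ∈ W
#2 (0, 1, 1, -1): internal (-1.4142, -1.0000); octagon support 1.7071 vs apothem 0.8 → ∉ W
#3 (0, 0, 1, 0): internal (0.0000, -1.0000); octagon support 1.0000 vs apothem 0.8 → ∉ W
#4 (1, 0, 1, 0): internal (1.0000, -1.0000); octagon support 1.4142 vs apothem 0.8 → ∉ W
#5 (0, 1, -1, 0): internal (-0.7071, 1.7071); octagon support 1.7071 vs apothem 0.8 → ∉ W

1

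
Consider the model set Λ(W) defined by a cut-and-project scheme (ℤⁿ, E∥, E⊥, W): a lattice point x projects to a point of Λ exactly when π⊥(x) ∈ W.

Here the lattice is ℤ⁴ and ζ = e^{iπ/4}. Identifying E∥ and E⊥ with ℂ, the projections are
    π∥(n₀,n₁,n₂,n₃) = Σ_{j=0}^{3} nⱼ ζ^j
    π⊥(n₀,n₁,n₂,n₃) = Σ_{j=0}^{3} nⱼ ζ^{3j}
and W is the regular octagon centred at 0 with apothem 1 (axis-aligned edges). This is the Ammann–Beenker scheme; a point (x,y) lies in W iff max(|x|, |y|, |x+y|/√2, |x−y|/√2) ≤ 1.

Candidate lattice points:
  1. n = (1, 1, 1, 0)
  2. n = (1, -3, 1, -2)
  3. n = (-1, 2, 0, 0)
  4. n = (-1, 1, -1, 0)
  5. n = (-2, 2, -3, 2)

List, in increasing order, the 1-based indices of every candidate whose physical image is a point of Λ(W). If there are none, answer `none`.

1

Internal map: ζ^{3j} for j=0..3 gives (1,0), (−√2/2,√2/2), (0,−1), (√2/2,√2/2).
#1 (1, 1, 1, 0): internal (0.2929, -0.2929); octagon support 0.4142 vs apothem 1 → ∈ W
#2 (1, -3, 1, -2): internal (1.7071, -4.5355); octagon support 4.5355 vs apothem 1 → ∉ W
#3 (-1, 2, 0, 0): internal (-2.4142, 1.4142); octagon support 2.7071 vs apothem 1 → ∉ W
#4 (-1, 1, -1, 0): internal (-1.7071, 1.7071); octagon support 2.4142 vs apothem 1 → ∉ W
#5 (-2, 2, -3, 2): internal (-2.0000, 5.8284); octagon support 5.8284 vs apothem 1 → ∉ W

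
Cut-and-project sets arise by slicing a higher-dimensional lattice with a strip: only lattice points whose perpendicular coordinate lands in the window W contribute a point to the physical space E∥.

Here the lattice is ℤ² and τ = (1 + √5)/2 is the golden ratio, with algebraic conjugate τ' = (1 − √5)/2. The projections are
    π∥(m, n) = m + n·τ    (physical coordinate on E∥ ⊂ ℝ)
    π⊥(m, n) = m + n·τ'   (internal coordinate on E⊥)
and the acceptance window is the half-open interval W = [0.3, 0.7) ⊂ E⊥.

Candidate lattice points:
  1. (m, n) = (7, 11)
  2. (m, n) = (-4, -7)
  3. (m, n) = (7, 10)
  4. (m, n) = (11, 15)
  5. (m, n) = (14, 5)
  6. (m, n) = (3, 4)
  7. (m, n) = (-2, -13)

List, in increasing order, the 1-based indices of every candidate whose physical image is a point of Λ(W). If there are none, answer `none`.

2, 6

Compute τ' = (1−√5)/2 = -0.618034, so π⊥(m,n) = m -0.618034·n.
candidate 1: (m,n)=(7,11) → π∥ = 7+11·τ ≈ 24.798374, π⊥ = 7+11·τ' ≈ 0.201626 ∉ [0.3, 0.7) ⇒ out
candidate 2: (m,n)=(-4,-7) → π∥ = -4-7·τ ≈ -15.326238, π⊥ = -4-7·τ' ≈ 0.326238 ∈ [0.3, 0.7) ⇒ IN Λ
candidate 3: (m,n)=(7,10) → π∥ = 7+10·τ ≈ 23.180340, π⊥ = 7+10·τ' ≈ 0.819660 ∉ [0.3, 0.7) ⇒ out
candidate 4: (m,n)=(11,15) → π∥ = 11+15·τ ≈ 35.270510, π⊥ = 11+15·τ' ≈ 1.729490 ∉ [0.3, 0.7) ⇒ out
candidate 5: (m,n)=(14,5) → π∥ = 14+5·τ ≈ 22.090170, π⊥ = 14+5·τ' ≈ 10.909830 ∉ [0.3, 0.7) ⇒ out
candidate 6: (m,n)=(3,4) → π∥ = 3+4·τ ≈ 9.472136, π⊥ = 3+4·τ' ≈ 0.527864 ∈ [0.3, 0.7) ⇒ IN Λ
candidate 7: (m,n)=(-2,-13) → π∥ = -2-13·τ ≈ -23.034442, π⊥ = -2-13·τ' ≈ 6.034442 ∉ [0.3, 0.7) ⇒ out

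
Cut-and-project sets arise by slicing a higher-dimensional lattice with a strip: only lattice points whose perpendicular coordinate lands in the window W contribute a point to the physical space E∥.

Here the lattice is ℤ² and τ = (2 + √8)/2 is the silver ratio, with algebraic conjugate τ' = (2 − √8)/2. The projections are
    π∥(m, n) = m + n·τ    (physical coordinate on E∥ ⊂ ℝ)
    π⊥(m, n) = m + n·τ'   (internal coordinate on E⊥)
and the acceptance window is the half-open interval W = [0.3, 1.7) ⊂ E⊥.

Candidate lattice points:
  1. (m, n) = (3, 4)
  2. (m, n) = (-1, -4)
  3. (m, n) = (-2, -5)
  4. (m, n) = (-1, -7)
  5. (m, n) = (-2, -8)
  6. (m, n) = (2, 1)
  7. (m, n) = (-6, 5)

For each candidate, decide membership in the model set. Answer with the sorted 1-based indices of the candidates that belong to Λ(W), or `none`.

1, 2, 5, 6

Numerically τ ≈ 2.41421 and τ' = −1/τ ≈ -0.41421.
#1 (3,4): internal coord 3 + (4)·τ' = +1.34315; +1.34315 ∈ [0.3, 1.7) → IN Λ
#2 (-1,-4): internal coord -1 + (-4)·τ' = +0.65685; +0.65685 ∈ [0.3, 1.7) → IN Λ
#3 (-2,-5): internal coord -2 + (-5)·τ' = +0.07107; +0.07107 ∉ [0.3, 1.7) → out
#4 (-1,-7): internal coord -1 + (-7)·τ' = +1.89949; +1.89949 ∉ [0.3, 1.7) → out
#5 (-2,-8): internal coord -2 + (-8)·τ' = +1.31371; +1.31371 ∈ [0.3, 1.7) → IN Λ
#6 (2,1): internal coord 2 + (1)·τ' = +1.58579; +1.58579 ∈ [0.3, 1.7) → IN Λ
#7 (-6,5): internal coord -6 + (5)·τ' = -8.07107; -8.07107 ∉ [0.3, 1.7) → out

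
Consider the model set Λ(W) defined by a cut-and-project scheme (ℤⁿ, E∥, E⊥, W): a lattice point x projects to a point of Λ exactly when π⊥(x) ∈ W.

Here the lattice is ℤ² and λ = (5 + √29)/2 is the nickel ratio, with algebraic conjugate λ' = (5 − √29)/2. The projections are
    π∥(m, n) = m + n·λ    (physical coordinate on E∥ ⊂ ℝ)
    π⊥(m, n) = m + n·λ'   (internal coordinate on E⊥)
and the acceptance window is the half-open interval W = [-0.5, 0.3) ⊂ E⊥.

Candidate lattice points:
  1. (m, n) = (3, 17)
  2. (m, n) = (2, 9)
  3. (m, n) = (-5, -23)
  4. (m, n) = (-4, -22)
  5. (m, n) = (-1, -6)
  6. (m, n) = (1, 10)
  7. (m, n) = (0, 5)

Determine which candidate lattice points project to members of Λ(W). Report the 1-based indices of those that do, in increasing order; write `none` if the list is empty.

1, 2, 4, 5

λ' = (5−√29)/2 ≈ -0.19258.
candidate 1: (m,n)=(3,17) → π∥ = 3+17·λ ≈ 91.27390, π⊥ = 3+17·λ' ≈ -0.27390 ∈ [-0.5, 0.3) ⇒ IN Λ
candidate 2: (m,n)=(2,9) → π∥ = 2+9·λ ≈ 48.73324, π⊥ = 2+9·λ' ≈ 0.26676 ∈ [-0.5, 0.3) ⇒ IN Λ
candidate 3: (m,n)=(-5,-23) → π∥ = -5-23·λ ≈ -124.42940, π⊥ = -5-23·λ' ≈ -0.57060 ∉ [-0.5, 0.3) ⇒ out
candidate 4: (m,n)=(-4,-22) → π∥ = -4-22·λ ≈ -118.23681, π⊥ = -4-22·λ' ≈ 0.23681 ∈ [-0.5, 0.3) ⇒ IN Λ
candidate 5: (m,n)=(-1,-6) → π∥ = -1-6·λ ≈ -32.15549, π⊥ = -1-6·λ' ≈ 0.15549 ∈ [-0.5, 0.3) ⇒ IN Λ
candidate 6: (m,n)=(1,10) → π∥ = 1+10·λ ≈ 52.92582, π⊥ = 1+10·λ' ≈ -0.92582 ∉ [-0.5, 0.3) ⇒ out
candidate 7: (m,n)=(0,5) → π∥ = 0+5·λ ≈ 25.96291, π⊥ = 0+5·λ' ≈ -0.96291 ∉ [-0.5, 0.3) ⇒ out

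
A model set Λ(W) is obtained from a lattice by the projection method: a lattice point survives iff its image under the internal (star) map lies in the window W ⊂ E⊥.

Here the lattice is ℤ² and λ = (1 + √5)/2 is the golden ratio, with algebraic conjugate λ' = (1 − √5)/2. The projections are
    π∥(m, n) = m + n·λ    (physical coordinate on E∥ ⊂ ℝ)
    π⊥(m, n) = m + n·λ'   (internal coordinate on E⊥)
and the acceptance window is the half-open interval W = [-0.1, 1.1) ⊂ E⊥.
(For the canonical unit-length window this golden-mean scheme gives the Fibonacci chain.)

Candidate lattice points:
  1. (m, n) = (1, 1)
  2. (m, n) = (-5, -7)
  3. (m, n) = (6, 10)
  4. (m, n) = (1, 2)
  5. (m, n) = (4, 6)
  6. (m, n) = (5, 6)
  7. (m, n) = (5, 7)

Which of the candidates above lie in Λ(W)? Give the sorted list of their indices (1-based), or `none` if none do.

λ' = (1−√5)/2 ≈ -0.6180.
candidate 1: (m,n)=(1,1) → π∥ = 1+1·λ ≈ 2.6180, π⊥ = 1+1·λ' ≈ 0.3820 ∈ [-0.1, 1.1) ⇒ IN Λ
candidate 2: (m,n)=(-5,-7) → π∥ = -5-7·λ ≈ -16.3262, π⊥ = -5-7·λ' ≈ -0.6738 ∉ [-0.1, 1.1) ⇒ out
candidate 3: (m,n)=(6,10) → π∥ = 6+10·λ ≈ 22.1803, π⊥ = 6+10·λ' ≈ -0.1803 ∉ [-0.1, 1.1) ⇒ out
candidate 4: (m,n)=(1,2) → π∥ = 1+2·λ ≈ 4.2361, π⊥ = 1+2·λ' ≈ -0.2361 ∉ [-0.1, 1.1) ⇒ out
candidate 5: (m,n)=(4,6) → π∥ = 4+6·λ ≈ 13.7082, π⊥ = 4+6·λ' ≈ 0.2918 ∈ [-0.1, 1.1) ⇒ IN Λ
candidate 6: (m,n)=(5,6) → π∥ = 5+6·λ ≈ 14.7082, π⊥ = 5+6·λ' ≈ 1.2918 ∉ [-0.1, 1.1) ⇒ out
candidate 7: (m,n)=(5,7) → π∥ = 5+7·λ ≈ 16.3262, π⊥ = 5+7·λ' ≈ 0.6738 ∈ [-0.1, 1.1) ⇒ IN Λ

1, 5, 7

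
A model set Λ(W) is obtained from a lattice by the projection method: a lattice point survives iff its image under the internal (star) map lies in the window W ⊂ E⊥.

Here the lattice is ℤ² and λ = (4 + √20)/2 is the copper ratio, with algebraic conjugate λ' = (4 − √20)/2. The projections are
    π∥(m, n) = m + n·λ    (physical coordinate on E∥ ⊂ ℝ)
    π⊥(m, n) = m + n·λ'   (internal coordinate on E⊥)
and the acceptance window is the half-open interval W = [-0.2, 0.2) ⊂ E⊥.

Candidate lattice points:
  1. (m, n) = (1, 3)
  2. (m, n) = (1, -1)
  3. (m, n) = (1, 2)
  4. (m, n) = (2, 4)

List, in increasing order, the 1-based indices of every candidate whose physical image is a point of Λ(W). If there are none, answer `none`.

none

λ' = (4−√20)/2 ≈ -0.2361.
candidate 1: (m,n)=(1,3) → π∥ = 1+3·λ ≈ 13.7082, π⊥ = 1+3·λ' ≈ 0.2918 ∉ [-0.2, 0.2) ⇒ out
candidate 2: (m,n)=(1,-1) → π∥ = 1-1·λ ≈ -3.2361, π⊥ = 1-1·λ' ≈ 1.2361 ∉ [-0.2, 0.2) ⇒ out
candidate 3: (m,n)=(1,2) → π∥ = 1+2·λ ≈ 9.4721, π⊥ = 1+2·λ' ≈ 0.5279 ∉ [-0.2, 0.2) ⇒ out
candidate 4: (m,n)=(2,4) → π∥ = 2+4·λ ≈ 18.9443, π⊥ = 2+4·λ' ≈ 1.0557 ∉ [-0.2, 0.2) ⇒ out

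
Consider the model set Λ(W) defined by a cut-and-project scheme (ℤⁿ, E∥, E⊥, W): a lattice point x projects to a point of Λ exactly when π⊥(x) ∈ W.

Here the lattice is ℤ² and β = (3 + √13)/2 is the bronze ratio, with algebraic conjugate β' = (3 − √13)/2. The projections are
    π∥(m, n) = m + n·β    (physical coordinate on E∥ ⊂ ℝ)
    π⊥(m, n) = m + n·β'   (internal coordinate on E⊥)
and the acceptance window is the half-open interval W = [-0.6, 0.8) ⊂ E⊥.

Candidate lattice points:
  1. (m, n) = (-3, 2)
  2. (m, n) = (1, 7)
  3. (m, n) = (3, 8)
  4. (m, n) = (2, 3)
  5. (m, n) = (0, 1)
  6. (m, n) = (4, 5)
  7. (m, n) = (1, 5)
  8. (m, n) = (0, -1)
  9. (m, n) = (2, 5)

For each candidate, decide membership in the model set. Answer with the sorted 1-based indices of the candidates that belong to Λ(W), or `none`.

3, 5, 7, 8, 9

Numerically β ≈ 3.3028 and β' = −1/β ≈ -0.3028.
candidate 1: (m,n)=(-3,2) → π∥ = -3+2·β ≈ 3.6056, π⊥ = -3+2·β' ≈ -3.6056 ∉ [-0.6, 0.8) ⇒ out
candidate 2: (m,n)=(1,7) → π∥ = 1+7·β ≈ 24.1194, π⊥ = 1+7·β' ≈ -1.1194 ∉ [-0.6, 0.8) ⇒ out
candidate 3: (m,n)=(3,8) → π∥ = 3+8·β ≈ 29.4222, π⊥ = 3+8·β' ≈ 0.5778 ∈ [-0.6, 0.8) ⇒ IN Λ
candidate 4: (m,n)=(2,3) → π∥ = 2+3·β ≈ 11.9083, π⊥ = 2+3·β' ≈ 1.0917 ∉ [-0.6, 0.8) ⇒ out
candidate 5: (m,n)=(0,1) → π∥ = 0+1·β ≈ 3.3028, π⊥ = 0+1·β' ≈ -0.3028 ∈ [-0.6, 0.8) ⇒ IN Λ
candidate 6: (m,n)=(4,5) → π∥ = 4+5·β ≈ 20.5139, π⊥ = 4+5·β' ≈ 2.4861 ∉ [-0.6, 0.8) ⇒ out
candidate 7: (m,n)=(1,5) → π∥ = 1+5·β ≈ 17.5139, π⊥ = 1+5·β' ≈ -0.5139 ∈ [-0.6, 0.8) ⇒ IN Λ
candidate 8: (m,n)=(0,-1) → π∥ = 0-1·β ≈ -3.3028, π⊥ = 0-1·β' ≈ 0.3028 ∈ [-0.6, 0.8) ⇒ IN Λ
candidate 9: (m,n)=(2,5) → π∥ = 2+5·β ≈ 18.5139, π⊥ = 2+5·β' ≈ 0.4861 ∈ [-0.6, 0.8) ⇒ IN Λ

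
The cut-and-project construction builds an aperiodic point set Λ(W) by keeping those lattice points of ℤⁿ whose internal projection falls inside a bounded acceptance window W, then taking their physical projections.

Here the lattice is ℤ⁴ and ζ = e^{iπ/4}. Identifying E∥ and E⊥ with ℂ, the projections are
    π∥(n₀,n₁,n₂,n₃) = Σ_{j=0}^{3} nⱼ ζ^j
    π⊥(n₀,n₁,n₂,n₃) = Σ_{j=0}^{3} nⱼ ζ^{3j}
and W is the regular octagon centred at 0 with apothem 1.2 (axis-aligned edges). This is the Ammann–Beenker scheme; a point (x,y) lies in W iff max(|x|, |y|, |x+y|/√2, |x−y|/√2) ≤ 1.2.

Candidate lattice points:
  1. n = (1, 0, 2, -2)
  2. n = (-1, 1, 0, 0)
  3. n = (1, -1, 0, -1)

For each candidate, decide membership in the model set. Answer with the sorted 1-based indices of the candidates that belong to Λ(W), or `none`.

With ζ = e^{iπ/4} the internal vectors are ζ^0,ζ^3,ζ^6,ζ^9.
candidate 1: n = (1, 0, 2, -2) → π⊥ ≈ (-0.4142, -3.4142); max(|x|,|y|,|x±y|/√2) = 3.4142 > 1.2 ⇒ ∉ W
candidate 2: n = (-1, 1, 0, 0) → π⊥ ≈ (-1.7071, +0.7071); max(|x|,|y|,|x±y|/√2) = 1.7071 > 1.2 ⇒ ∉ W
candidate 3: n = (1, -1, 0, -1) → π⊥ ≈ (+1.0000, -1.4142); max(|x|,|y|,|x±y|/√2) = 1.7071 > 1.2 ⇒ ∉ W

none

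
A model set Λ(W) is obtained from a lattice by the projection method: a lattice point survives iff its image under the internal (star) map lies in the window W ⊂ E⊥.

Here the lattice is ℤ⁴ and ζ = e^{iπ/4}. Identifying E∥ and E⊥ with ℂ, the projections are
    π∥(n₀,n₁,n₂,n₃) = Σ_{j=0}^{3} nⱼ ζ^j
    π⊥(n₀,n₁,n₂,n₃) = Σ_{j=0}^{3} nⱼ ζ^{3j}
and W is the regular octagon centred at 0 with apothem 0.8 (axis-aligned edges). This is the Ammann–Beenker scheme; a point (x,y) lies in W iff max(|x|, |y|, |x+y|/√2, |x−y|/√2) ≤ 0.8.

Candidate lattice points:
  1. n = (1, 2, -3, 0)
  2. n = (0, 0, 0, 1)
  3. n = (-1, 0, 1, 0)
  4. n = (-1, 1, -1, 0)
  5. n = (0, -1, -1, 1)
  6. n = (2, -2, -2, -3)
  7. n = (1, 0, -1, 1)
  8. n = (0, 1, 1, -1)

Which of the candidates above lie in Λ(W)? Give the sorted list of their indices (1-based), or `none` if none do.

With ζ = e^{iπ/4} the internal vectors are ζ^0,ζ^3,ζ^6,ζ^9.
candidate 1: n = (1, 2, -3, 0) → π⊥ ≈ (-0.414214, +4.414214); max(|x|,|y|,|x±y|/√2) = 4.414214 > 0.8 ⇒ ∉ W
candidate 2: n = (0, 0, 0, 1) → π⊥ ≈ (+0.707107, +0.707107); max(|x|,|y|,|x±y|/√2) = 1.000000 > 0.8 ⇒ ∉ W
candidate 3: n = (-1, 0, 1, 0) → π⊥ ≈ (-1.000000, -1.000000); max(|x|,|y|,|x±y|/√2) = 1.414214 > 0.8 ⇒ ∉ W
candidate 4: n = (-1, 1, -1, 0) → π⊥ ≈ (-1.707107, +1.707107); max(|x|,|y|,|x±y|/√2) = 2.414214 > 0.8 ⇒ ∉ W
candidate 5: n = (0, -1, -1, 1) → π⊥ ≈ (+1.414214, +1.000000); max(|x|,|y|,|x±y|/√2) = 1.707107 > 0.8 ⇒ ∉ W
candidate 6: n = (2, -2, -2, -3) → π⊥ ≈ (+1.292893, -1.535534); max(|x|,|y|,|x±y|/√2) = 2.000000 > 0.8 ⇒ ∉ W
candidate 7: n = (1, 0, -1, 1) → π⊥ ≈ (+1.707107, +1.707107); max(|x|,|y|,|x±y|/√2) = 2.414214 > 0.8 ⇒ ∉ W
candidate 8: n = (0, 1, 1, -1) → π⊥ ≈ (-1.414214, -1.000000); max(|x|,|y|,|x±y|/√2) = 1.707107 > 0.8 ⇒ ∉ W

none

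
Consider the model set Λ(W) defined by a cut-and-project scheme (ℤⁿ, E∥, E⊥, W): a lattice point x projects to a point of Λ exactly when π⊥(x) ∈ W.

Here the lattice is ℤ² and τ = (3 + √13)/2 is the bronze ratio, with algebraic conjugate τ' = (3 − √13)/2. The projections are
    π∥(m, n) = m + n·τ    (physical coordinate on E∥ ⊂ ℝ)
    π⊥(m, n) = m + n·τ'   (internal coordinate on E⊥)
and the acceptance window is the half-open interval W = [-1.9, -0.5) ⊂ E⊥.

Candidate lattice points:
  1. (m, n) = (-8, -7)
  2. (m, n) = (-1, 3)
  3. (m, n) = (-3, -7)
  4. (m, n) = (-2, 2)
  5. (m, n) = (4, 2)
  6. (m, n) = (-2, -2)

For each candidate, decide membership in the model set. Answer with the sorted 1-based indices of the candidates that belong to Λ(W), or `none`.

τ' = (3−√13)/2 ≈ -0.3028.
#1 (-8,-7): internal coord -8 + (-7)·τ' = -5.8806; -5.8806 ∉ [-1.9, -0.5) → out
#2 (-1,3): internal coord -1 + (3)·τ' = -1.9083; -1.9083 ∉ [-1.9, -0.5) → out
#3 (-3,-7): internal coord -3 + (-7)·τ' = -0.8806; -0.8806 ∈ [-1.9, -0.5) → IN Λ
#4 (-2,2): internal coord -2 + (2)·τ' = -2.6056; -2.6056 ∉ [-1.9, -0.5) → out
#5 (4,2): internal coord 4 + (2)·τ' = +3.3944; +3.3944 ∉ [-1.9, -0.5) → out
#6 (-2,-2): internal coord -2 + (-2)·τ' = -1.3944; -1.3944 ∈ [-1.9, -0.5) → IN Λ

3, 6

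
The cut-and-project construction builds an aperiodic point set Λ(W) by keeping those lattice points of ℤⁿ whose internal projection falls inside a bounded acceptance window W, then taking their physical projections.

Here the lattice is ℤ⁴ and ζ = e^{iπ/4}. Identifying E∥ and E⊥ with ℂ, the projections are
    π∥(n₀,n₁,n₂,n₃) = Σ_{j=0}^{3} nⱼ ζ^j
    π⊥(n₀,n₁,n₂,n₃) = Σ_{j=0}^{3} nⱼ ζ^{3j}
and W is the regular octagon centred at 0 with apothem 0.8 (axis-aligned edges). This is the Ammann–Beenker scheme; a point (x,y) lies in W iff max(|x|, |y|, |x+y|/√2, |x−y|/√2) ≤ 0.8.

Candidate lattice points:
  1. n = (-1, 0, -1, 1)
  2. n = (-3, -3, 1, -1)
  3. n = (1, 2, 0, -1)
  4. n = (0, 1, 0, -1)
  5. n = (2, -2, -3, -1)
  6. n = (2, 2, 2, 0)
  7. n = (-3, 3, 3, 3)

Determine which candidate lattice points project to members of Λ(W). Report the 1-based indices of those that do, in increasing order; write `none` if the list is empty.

none

Internal map: ζ^{3j} for j=0..3 gives (1,0), (−√2/2,√2/2), (0,−1), (√2/2,√2/2).
#1 (-1, 0, -1, 1): internal (-0.292893, 1.707107); octagon support 1.707107 vs apothem 0.8 → ∉ W
#2 (-3, -3, 1, -1): internal (-1.585786, -3.828427); octagon support 3.828427 vs apothem 0.8 → ∉ W
#3 (1, 2, 0, -1): internal (-1.121320, 0.707107); octagon support 1.292893 vs apothem 0.8 → ∉ W
#4 (0, 1, 0, -1): internal (-1.414214, 0.000000); octagon support 1.414214 vs apothem 0.8 → ∉ W
#5 (2, -2, -3, -1): internal (2.707107, 0.878680); octagon support 2.707107 vs apothem 0.8 → ∉ W
#6 (2, 2, 2, 0): internal (0.585786, -0.585786); octagon support 0.828427 vs apothem 0.8 → ∉ W
#7 (-3, 3, 3, 3): internal (-3.000000, 1.242641); octagon support 3.000000 vs apothem 0.8 → ∉ W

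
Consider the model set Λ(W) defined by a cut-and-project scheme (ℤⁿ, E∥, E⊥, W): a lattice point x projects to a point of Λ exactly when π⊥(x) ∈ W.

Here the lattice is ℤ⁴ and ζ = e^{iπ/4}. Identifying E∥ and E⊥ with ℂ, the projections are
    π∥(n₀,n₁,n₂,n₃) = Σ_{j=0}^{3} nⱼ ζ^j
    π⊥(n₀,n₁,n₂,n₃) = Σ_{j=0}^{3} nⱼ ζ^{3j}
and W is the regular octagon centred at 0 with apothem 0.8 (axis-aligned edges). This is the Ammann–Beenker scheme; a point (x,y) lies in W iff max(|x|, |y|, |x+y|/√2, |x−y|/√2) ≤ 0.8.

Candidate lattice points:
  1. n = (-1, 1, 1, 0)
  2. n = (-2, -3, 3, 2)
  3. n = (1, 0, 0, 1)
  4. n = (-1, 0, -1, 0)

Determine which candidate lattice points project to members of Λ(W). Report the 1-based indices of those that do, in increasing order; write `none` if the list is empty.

Internal map: ζ^{3j} for j=0..3 gives (1,0), (−√2/2,√2/2), (0,−1), (√2/2,√2/2).
candidate 1: n = (-1, 1, 1, 0) → π⊥ ≈ (-1.70711, -0.29289); max(|x|,|y|,|x±y|/√2) = 1.70711 > 0.8 ⇒ ∉ W
candidate 2: n = (-2, -3, 3, 2) → π⊥ ≈ (+1.53553, -3.70711); max(|x|,|y|,|x±y|/√2) = 3.70711 > 0.8 ⇒ ∉ W
candidate 3: n = (1, 0, 0, 1) → π⊥ ≈ (+1.70711, +0.70711); max(|x|,|y|,|x±y|/√2) = 1.70711 > 0.8 ⇒ ∉ W
candidate 4: n = (-1, 0, -1, 0) → π⊥ ≈ (-1.00000, +1.00000); max(|x|,|y|,|x±y|/√2) = 1.41421 > 0.8 ⇒ ∉ W

none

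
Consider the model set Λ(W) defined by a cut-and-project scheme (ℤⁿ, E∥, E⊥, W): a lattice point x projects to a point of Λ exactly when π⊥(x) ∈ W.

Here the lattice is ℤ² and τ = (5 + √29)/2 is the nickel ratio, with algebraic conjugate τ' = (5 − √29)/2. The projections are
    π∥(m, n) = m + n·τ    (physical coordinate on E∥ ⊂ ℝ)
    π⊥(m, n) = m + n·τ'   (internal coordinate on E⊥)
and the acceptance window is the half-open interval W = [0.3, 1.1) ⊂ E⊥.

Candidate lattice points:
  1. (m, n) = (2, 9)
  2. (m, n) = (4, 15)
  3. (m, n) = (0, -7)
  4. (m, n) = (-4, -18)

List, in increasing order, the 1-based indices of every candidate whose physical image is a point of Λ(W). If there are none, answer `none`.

τ' = (5−√29)/2 ≈ -0.192582.
#1 (2,9): internal coord 2 + (9)·τ' = +0.266758; +0.266758 ∉ [0.3, 1.1) → out
#2 (4,15): internal coord 4 + (15)·τ' = +1.111264; +1.111264 ∉ [0.3, 1.1) → out
#3 (0,-7): internal coord 0 + (-7)·τ' = +1.348077; +1.348077 ∉ [0.3, 1.1) → out
#4 (-4,-18): internal coord -4 + (-18)·τ' = -0.533517; -0.533517 ∉ [0.3, 1.1) → out

none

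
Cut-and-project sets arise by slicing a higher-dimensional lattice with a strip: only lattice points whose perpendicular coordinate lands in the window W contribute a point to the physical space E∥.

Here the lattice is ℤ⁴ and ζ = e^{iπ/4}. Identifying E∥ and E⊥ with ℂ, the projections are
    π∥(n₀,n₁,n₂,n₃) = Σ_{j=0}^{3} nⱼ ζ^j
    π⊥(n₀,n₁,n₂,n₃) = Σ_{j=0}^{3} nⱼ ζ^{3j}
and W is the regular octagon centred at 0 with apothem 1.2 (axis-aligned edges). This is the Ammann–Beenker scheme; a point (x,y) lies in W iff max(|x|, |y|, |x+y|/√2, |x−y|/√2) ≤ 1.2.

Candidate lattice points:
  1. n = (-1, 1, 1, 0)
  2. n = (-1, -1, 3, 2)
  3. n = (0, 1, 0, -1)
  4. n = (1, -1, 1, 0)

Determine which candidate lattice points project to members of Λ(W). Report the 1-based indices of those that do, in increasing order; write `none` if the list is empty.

none

With ζ = e^{iπ/4} the internal vectors are ζ^0,ζ^3,ζ^6,ζ^9.
#1 (-1, 1, 1, 0): internal (-1.707107, -0.292893); octagon support 1.707107 vs apothem 1.2 → ∉ W
#2 (-1, -1, 3, 2): internal (1.121320, -2.292893); octagon support 2.414214 vs apothem 1.2 → ∉ W
#3 (0, 1, 0, -1): internal (-1.414214, 0.000000); octagon support 1.414214 vs apothem 1.2 → ∉ W
#4 (1, -1, 1, 0): internal (1.707107, -1.707107); octagon support 2.414214 vs apothem 1.2 → ∉ W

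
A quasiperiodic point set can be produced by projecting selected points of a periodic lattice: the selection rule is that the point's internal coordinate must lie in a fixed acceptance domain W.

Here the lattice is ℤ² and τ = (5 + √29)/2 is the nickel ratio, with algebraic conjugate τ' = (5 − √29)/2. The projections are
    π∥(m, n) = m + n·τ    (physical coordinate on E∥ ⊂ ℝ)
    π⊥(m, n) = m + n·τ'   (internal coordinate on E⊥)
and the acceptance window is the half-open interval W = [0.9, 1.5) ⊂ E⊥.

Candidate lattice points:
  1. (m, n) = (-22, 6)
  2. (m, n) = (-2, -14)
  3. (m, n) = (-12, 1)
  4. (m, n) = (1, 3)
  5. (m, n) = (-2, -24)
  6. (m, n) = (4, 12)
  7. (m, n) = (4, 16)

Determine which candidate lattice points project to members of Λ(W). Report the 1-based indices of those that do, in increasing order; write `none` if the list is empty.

τ' = (5−√29)/2 ≈ -0.19258.
[1] lift (-22,6): star map gives -23.15549; window check 0.9 ≤ -23.15549 < 1.5 is false → out
[2] lift (-2,-14): star map gives 0.69615; window check 0.9 ≤ 0.69615 < 1.5 is false → out
[3] lift (-12,1): star map gives -12.19258; window check 0.9 ≤ -12.19258 < 1.5 is false → out
[4] lift (1,3): star map gives 0.42225; window check 0.9 ≤ 0.42225 < 1.5 is false → out
[5] lift (-2,-24): star map gives 2.62198; window check 0.9 ≤ 2.62198 < 1.5 is false → out
[6] lift (4,12): star map gives 1.68901; window check 0.9 ≤ 1.68901 < 1.5 is false → out
[7] lift (4,16): star map gives 0.91868; window check 0.9 ≤ 0.91868 < 1.5 is true → IN Λ

7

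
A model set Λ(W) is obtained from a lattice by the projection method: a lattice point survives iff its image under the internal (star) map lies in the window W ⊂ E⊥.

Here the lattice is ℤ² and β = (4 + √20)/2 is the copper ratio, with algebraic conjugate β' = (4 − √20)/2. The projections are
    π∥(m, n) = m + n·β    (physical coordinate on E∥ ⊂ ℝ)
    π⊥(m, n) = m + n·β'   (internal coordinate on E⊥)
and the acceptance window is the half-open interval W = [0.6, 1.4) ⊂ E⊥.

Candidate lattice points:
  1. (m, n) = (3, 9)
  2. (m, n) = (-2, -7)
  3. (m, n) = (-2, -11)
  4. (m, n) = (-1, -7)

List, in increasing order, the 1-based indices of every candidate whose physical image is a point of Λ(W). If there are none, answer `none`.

1, 4

β' = (4−√20)/2 ≈ -0.2361.
candidate 1: (m,n)=(3,9) → π∥ = 3+9·β ≈ 41.1246, π⊥ = 3+9·β' ≈ 0.8754 ∈ [0.6, 1.4) ⇒ IN Λ
candidate 2: (m,n)=(-2,-7) → π∥ = -2-7·β ≈ -31.6525, π⊥ = -2-7·β' ≈ -0.3475 ∉ [0.6, 1.4) ⇒ out
candidate 3: (m,n)=(-2,-11) → π∥ = -2-11·β ≈ -48.5967, π⊥ = -2-11·β' ≈ 0.5967 ∉ [0.6, 1.4) ⇒ out
candidate 4: (m,n)=(-1,-7) → π∥ = -1-7·β ≈ -30.6525, π⊥ = -1-7·β' ≈ 0.6525 ∈ [0.6, 1.4) ⇒ IN Λ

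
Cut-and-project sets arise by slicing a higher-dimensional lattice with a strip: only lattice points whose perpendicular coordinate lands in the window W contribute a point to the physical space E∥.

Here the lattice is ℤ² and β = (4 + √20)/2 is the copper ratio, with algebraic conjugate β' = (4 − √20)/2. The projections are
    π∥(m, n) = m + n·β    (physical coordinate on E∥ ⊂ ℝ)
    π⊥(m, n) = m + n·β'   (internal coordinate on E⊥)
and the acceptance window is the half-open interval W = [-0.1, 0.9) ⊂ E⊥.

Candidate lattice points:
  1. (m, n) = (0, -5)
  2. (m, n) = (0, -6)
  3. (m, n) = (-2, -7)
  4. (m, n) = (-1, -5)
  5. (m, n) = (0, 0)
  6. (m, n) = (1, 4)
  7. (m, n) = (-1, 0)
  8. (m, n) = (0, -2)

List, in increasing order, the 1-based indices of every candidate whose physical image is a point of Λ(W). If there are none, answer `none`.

Numerically β ≈ 4.236068 and β' = −1/β ≈ -0.236068.
[1] lift (0,-5): star map gives 1.180340; window check -0.1 ≤ 1.180340 < 0.9 is false → out
[2] lift (0,-6): star map gives 1.416408; window check -0.1 ≤ 1.416408 < 0.9 is false → out
[3] lift (-2,-7): star map gives -0.347524; window check -0.1 ≤ -0.347524 < 0.9 is false → out
[4] lift (-1,-5): star map gives 0.180340; window check -0.1 ≤ 0.180340 < 0.9 is true → IN Λ
[5] lift (0,0): star map gives 0.000000; window check -0.1 ≤ 0.000000 < 0.9 is true → IN Λ
[6] lift (1,4): star map gives 0.055728; window check -0.1 ≤ 0.055728 < 0.9 is true → IN Λ
[7] lift (-1,0): star map gives -1.000000; window check -0.1 ≤ -1.000000 < 0.9 is false → out
[8] lift (0,-2): star map gives 0.472136; window check -0.1 ≤ 0.472136 < 0.9 is true → IN Λ

4, 5, 6, 8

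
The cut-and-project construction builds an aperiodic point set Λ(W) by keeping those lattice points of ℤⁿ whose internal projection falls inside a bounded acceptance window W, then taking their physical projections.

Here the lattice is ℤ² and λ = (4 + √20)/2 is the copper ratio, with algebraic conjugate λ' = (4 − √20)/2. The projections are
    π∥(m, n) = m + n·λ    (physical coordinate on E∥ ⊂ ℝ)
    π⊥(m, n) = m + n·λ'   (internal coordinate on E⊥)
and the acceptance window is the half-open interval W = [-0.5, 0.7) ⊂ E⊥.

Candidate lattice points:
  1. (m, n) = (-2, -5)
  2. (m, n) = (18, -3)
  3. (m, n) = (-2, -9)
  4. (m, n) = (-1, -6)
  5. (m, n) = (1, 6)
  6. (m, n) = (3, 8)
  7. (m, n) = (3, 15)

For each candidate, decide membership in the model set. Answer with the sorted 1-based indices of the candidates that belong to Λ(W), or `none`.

λ' = (4−√20)/2 ≈ -0.23607.
#1 (-2,-5): internal coord -2 + (-5)·λ' = -0.81966; -0.81966 ∉ [-0.5, 0.7) → out
#2 (18,-3): internal coord 18 + (-3)·λ' = +18.70820; +18.70820 ∉ [-0.5, 0.7) → out
#3 (-2,-9): internal coord -2 + (-9)·λ' = +0.12461; +0.12461 ∈ [-0.5, 0.7) → IN Λ
#4 (-1,-6): internal coord -1 + (-6)·λ' = +0.41641; +0.41641 ∈ [-0.5, 0.7) → IN Λ
#5 (1,6): internal coord 1 + (6)·λ' = -0.41641; -0.41641 ∈ [-0.5, 0.7) → IN Λ
#6 (3,8): internal coord 3 + (8)·λ' = +1.11146; +1.11146 ∉ [-0.5, 0.7) → out
#7 (3,15): internal coord 3 + (15)·λ' = -0.54102; -0.54102 ∉ [-0.5, 0.7) → out

3, 4, 5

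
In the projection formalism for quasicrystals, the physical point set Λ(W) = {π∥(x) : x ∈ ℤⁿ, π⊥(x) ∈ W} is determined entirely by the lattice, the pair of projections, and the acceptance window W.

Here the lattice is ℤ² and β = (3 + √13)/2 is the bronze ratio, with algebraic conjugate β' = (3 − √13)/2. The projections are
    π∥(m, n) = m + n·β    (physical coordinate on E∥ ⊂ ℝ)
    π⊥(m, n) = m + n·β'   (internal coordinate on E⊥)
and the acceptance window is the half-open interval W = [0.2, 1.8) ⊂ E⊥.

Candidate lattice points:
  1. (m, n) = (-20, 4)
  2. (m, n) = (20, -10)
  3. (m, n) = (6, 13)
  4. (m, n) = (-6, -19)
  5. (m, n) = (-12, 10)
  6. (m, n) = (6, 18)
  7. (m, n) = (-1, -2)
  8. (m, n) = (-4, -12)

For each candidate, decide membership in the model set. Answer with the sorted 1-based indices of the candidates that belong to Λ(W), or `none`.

Compute β' = (3−√13)/2 = -0.30278, so π⊥(m,n) = m -0.30278·n.
[1] lift (-20,4): star map gives -21.21110; window check 0.2 ≤ -21.21110 < 1.8 is false → out
[2] lift (20,-10): star map gives 23.02776; window check 0.2 ≤ 23.02776 < 1.8 is false → out
[3] lift (6,13): star map gives 2.06392; window check 0.2 ≤ 2.06392 < 1.8 is false → out
[4] lift (-6,-19): star map gives -0.24726; window check 0.2 ≤ -0.24726 < 1.8 is false → out
[5] lift (-12,10): star map gives -15.02776; window check 0.2 ≤ -15.02776 < 1.8 is false → out
[6] lift (6,18): star map gives 0.55004; window check 0.2 ≤ 0.55004 < 1.8 is true → IN Λ
[7] lift (-1,-2): star map gives -0.39445; window check 0.2 ≤ -0.39445 < 1.8 is false → out
[8] lift (-4,-12): star map gives -0.36669; window check 0.2 ≤ -0.36669 < 1.8 is false → out

6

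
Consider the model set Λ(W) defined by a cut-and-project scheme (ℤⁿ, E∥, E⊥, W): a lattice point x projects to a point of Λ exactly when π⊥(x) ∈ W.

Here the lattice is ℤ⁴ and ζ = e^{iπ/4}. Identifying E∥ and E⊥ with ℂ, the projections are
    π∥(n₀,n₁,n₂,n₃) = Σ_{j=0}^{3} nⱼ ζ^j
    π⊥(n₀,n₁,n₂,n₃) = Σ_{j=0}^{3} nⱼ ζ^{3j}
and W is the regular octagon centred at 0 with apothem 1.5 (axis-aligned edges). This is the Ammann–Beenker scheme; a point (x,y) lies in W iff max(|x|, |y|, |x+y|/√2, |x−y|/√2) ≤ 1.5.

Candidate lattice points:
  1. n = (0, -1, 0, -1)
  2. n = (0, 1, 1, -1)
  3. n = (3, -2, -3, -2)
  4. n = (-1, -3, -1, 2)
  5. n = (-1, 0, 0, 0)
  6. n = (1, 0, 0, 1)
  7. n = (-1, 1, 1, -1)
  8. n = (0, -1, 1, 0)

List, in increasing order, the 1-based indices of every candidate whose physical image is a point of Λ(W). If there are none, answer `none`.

π⊥(n) = n₀ + n₁ζ³ + n₂ζ⁶ + n₃ζ⁹ where ζ = e^{iπ/4}.
#1 (0, -1, 0, -1): internal (0.0000, -1.4142); octagon support 1.4142 vs apothem 1.5 → ∈ W
#2 (0, 1, 1, -1): internal (-1.4142, -1.0000); octagon support 1.7071 vs apothem 1.5 → ∉ W
#3 (3, -2, -3, -2): internal (3.0000, 0.1716); octagon support 3.0000 vs apothem 1.5 → ∉ W
#4 (-1, -3, -1, 2): internal (2.5355, 0.2929); octagon support 2.5355 vs apothem 1.5 → ∉ W
#5 (-1, 0, 0, 0): internal (-1.0000, 0.0000); octagon support 1.0000 vs apothem 1.5 → ∈ W
#6 (1, 0, 0, 1): internal (1.7071, 0.7071); octagon support 1.7071 vs apothem 1.5 → ∉ W
#7 (-1, 1, 1, -1): internal (-2.4142, -1.0000); octagon support 2.4142 vs apothem 1.5 → ∉ W
#8 (0, -1, 1, 0): internal (0.7071, -1.7071); octagon support 1.7071 vs apothem 1.5 → ∉ W

1, 5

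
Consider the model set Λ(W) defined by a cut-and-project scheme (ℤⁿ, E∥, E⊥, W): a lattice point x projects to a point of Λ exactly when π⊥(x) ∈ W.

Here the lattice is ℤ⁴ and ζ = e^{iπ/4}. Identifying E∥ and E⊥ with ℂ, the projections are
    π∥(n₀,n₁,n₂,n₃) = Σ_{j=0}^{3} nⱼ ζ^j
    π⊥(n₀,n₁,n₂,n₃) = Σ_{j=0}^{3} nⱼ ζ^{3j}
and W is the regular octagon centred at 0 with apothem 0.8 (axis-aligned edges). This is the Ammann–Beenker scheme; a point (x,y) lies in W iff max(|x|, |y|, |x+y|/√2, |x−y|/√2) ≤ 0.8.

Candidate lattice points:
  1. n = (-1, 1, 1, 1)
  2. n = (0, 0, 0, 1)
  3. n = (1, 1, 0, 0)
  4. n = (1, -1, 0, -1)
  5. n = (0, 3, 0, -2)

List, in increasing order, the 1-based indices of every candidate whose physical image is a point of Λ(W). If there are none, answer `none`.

π⊥(n) = n₀ + n₁ζ³ + n₂ζ⁶ + n₃ζ⁹ where ζ = e^{iπ/4}.
candidate 1: n = (-1, 1, 1, 1) → π⊥ ≈ (-1.00000, +0.41421); max(|x|,|y|,|x±y|/√2) = 1.00000 > 0.8 ⇒ ∉ W
candidate 2: n = (0, 0, 0, 1) → π⊥ ≈ (+0.70711, +0.70711); max(|x|,|y|,|x±y|/√2) = 1.00000 > 0.8 ⇒ ∉ W
candidate 3: n = (1, 1, 0, 0) → π⊥ ≈ (+0.29289, +0.70711); max(|x|,|y|,|x±y|/√2) = 0.70711 ≤ 0.8 ⇒ ∈ W
candidate 4: n = (1, -1, 0, -1) → π⊥ ≈ (+1.00000, -1.41421); max(|x|,|y|,|x±y|/√2) = 1.70711 > 0.8 ⇒ ∉ W
candidate 5: n = (0, 3, 0, -2) → π⊥ ≈ (-3.53553, +0.70711); max(|x|,|y|,|x±y|/√2) = 3.53553 > 0.8 ⇒ ∉ W

3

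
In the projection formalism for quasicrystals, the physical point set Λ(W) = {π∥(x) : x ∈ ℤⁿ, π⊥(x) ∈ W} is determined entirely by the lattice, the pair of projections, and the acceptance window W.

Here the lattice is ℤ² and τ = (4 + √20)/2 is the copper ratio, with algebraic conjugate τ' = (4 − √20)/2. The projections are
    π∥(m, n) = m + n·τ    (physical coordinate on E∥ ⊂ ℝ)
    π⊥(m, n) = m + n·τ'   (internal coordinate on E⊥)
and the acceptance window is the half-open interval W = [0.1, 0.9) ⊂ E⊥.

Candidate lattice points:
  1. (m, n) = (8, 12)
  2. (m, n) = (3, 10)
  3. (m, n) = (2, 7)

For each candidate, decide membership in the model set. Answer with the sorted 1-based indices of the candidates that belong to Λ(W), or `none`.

Compute τ' = (4−√20)/2 = -0.2361, so π⊥(m,n) = m -0.2361·n.
[1] lift (8,12): star map gives 5.1672; window check 0.1 ≤ 5.1672 < 0.9 is false → out
[2] lift (3,10): star map gives 0.6393; window check 0.1 ≤ 0.6393 < 0.9 is true → IN Λ
[3] lift (2,7): star map gives 0.3475; window check 0.1 ≤ 0.3475 < 0.9 is true → IN Λ

2, 3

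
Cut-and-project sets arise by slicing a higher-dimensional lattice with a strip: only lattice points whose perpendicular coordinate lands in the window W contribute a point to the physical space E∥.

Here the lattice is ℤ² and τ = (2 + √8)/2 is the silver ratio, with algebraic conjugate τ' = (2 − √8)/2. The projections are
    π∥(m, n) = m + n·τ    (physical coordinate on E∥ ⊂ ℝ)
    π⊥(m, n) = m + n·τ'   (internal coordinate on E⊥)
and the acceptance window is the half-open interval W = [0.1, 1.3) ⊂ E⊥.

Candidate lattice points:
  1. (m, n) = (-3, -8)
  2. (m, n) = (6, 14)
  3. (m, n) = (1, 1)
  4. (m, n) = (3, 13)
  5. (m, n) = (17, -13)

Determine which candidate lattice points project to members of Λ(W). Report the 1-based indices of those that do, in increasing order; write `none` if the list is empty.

τ' = (2−√8)/2 ≈ -0.41421.
#1 (-3,-8): internal coord -3 + (-8)·τ' = +0.31371; +0.31371 ∈ [0.1, 1.3) → IN Λ
#2 (6,14): internal coord 6 + (14)·τ' = +0.20101; +0.20101 ∈ [0.1, 1.3) → IN Λ
#3 (1,1): internal coord 1 + (1)·τ' = +0.58579; +0.58579 ∈ [0.1, 1.3) → IN Λ
#4 (3,13): internal coord 3 + (13)·τ' = -2.38478; -2.38478 ∉ [0.1, 1.3) → out
#5 (17,-13): internal coord 17 + (-13)·τ' = +22.38478; +22.38478 ∉ [0.1, 1.3) → out

1, 2, 3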